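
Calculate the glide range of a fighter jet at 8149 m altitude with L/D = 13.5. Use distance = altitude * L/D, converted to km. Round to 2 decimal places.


Step 1: Glide distance = altitude * L/D = 8149 * 13.5 = 110011.5 m
Step 2: Convert to km: 110011.5 / 1000 = 110.01 km

110.01


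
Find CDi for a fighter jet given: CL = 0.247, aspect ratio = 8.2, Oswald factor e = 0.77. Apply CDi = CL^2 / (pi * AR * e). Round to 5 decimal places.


Step 1: CL^2 = 0.247^2 = 0.061009
Step 2: pi * AR * e = 3.14159 * 8.2 * 0.77 = 19.836016
Step 3: CDi = 0.061009 / 19.836016 = 0.00308

0.00308


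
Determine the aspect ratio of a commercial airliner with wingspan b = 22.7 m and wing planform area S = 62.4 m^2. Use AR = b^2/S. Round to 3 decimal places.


Step 1: b^2 = 22.7^2 = 515.29
Step 2: AR = 515.29 / 62.4 = 8.258

8.258


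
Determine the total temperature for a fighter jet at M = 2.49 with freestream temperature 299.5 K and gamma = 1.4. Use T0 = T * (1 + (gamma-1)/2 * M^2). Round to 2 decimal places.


Step 1: (gamma-1)/2 = 0.2
Step 2: M^2 = 6.2001
Step 3: 1 + 0.2 * 6.2001 = 2.24002
Step 4: T0 = 299.5 * 2.24002 = 670.89 K

670.89


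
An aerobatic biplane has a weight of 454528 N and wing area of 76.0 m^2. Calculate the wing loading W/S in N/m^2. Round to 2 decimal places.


Step 1: Wing loading = W / S = 454528 / 76.0
Step 2: Wing loading = 5980.63 N/m^2

5980.63


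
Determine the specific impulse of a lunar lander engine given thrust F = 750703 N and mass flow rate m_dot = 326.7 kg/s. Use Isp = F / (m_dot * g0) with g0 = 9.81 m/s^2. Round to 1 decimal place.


Step 1: m_dot * g0 = 326.7 * 9.81 = 3204.93
Step 2: Isp = 750703 / 3204.93 = 234.2 s

234.2


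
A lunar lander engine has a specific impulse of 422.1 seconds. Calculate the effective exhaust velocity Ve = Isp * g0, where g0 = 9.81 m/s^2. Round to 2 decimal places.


Step 1: Ve = Isp * g0 = 422.1 * 9.81
Step 2: Ve = 4140.80 m/s

4140.80


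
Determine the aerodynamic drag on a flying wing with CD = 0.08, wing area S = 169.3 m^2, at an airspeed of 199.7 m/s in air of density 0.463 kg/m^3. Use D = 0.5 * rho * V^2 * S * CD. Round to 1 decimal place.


Step 1: Dynamic pressure q = 0.5 * 0.463 * 199.7^2 = 9232.2408 Pa
Step 2: Drag D = q * S * CD = 9232.2408 * 169.3 * 0.08
Step 3: D = 125041.5 N

125041.5


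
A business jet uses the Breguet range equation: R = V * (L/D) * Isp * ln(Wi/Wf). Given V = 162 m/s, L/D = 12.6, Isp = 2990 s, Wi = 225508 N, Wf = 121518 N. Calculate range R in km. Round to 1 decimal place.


Step 1: Coefficient = V * (L/D) * Isp = 162 * 12.6 * 2990 = 6103188.0 m
Step 2: Wi/Wf = 225508 / 121518 = 1.855758
Step 3: ln(1.855758) = 0.618293
Step 4: R = 6103188.0 * 0.618293 = 3773559.9 m = 3773.6 km

3773.6


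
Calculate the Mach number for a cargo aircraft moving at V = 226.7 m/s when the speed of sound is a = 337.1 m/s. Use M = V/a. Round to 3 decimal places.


Step 1: M = V / a = 226.7 / 337.1
Step 2: M = 0.673

0.673


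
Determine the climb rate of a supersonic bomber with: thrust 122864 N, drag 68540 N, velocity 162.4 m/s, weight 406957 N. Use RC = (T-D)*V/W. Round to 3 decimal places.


Step 1: Excess thrust = T - D = 122864 - 68540 = 54324 N
Step 2: Excess power = 54324 * 162.4 = 8822217.6 W
Step 3: RC = 8822217.6 / 406957 = 21.679 m/s

21.679


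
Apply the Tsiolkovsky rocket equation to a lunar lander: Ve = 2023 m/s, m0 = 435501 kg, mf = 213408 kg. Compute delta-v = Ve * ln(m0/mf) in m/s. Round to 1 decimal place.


Step 1: Mass ratio m0/mf = 435501 / 213408 = 2.040697
Step 2: ln(2.040697) = 0.713291
Step 3: delta-v = 2023 * 0.713291 = 1443.0 m/s

1443.0


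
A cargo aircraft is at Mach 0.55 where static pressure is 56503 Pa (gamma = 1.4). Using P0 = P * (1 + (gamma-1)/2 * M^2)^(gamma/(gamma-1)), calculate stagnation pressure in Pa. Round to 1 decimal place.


Step 1: (gamma-1)/2 * M^2 = 0.2 * 0.3025 = 0.0605
Step 2: 1 + 0.0605 = 1.0605
Step 3: Exponent gamma/(gamma-1) = 3.5
Step 4: P0 = 56503 * 1.0605^3.5 = 69399.9 Pa

69399.9


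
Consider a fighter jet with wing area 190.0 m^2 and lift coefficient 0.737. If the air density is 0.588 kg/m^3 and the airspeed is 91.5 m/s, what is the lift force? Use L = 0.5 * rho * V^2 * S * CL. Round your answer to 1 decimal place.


Step 1: Calculate dynamic pressure q = 0.5 * 0.588 * 91.5^2 = 0.5 * 0.588 * 8372.25 = 2461.4415 Pa
Step 2: Multiply by wing area and lift coefficient: L = 2461.4415 * 190.0 * 0.737
Step 3: L = 467673.885 * 0.737 = 344675.7 N

344675.7


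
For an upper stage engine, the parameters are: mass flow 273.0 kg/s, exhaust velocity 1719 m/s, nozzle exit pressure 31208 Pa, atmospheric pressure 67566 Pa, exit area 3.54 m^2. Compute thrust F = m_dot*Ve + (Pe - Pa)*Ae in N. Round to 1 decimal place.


Step 1: Momentum thrust = m_dot * Ve = 273.0 * 1719 = 469287.0 N
Step 2: Pressure thrust = (Pe - Pa) * Ae = (31208 - 67566) * 3.54 = -128707.32 N
Step 3: Total thrust F = 469287.0 + -128707.32 = 340579.7 N

340579.7


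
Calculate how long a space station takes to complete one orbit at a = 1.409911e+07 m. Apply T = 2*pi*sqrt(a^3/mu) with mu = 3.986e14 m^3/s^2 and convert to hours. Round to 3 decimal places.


Step 1: a^3 / mu = 2.802690e+21 / 3.986e14 = 7.031335e+06
Step 2: sqrt(7.031335e+06) = 2651.6665 s
Step 3: T = 2*pi * 2651.6665 = 16660.91 s
Step 4: T in hours = 16660.91 / 3600 = 4.628 hours

4.628


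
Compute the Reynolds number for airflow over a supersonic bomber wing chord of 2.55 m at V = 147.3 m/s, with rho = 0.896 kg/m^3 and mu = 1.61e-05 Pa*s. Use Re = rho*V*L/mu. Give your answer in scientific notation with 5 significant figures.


Step 1: Numerator = rho * V * L = 0.896 * 147.3 * 2.55 = 336.55104
Step 2: Re = 336.55104 / 1.61e-05
Step 3: Re = 2.0904e+07

2.0904e+07


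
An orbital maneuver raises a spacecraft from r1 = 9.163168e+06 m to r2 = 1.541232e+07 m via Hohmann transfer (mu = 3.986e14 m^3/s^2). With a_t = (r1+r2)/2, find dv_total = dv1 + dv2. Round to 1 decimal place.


Step 1: Transfer semi-major axis a_t = (9.163168e+06 + 1.541232e+07) / 2 = 1.228774e+07 m
Step 2: v1 (circular at r1) = sqrt(mu/r1) = 6595.47 m/s
Step 3: v_t1 = sqrt(mu*(2/r1 - 1/a_t)) = 7386.59 m/s
Step 4: dv1 = |7386.59 - 6595.47| = 791.11 m/s
Step 5: v2 (circular at r2) = 5085.51 m/s, v_t2 = 4391.59 m/s
Step 6: dv2 = |5085.51 - 4391.59| = 693.93 m/s
Step 7: Total delta-v = 791.11 + 693.93 = 1485.0 m/s

1485.0


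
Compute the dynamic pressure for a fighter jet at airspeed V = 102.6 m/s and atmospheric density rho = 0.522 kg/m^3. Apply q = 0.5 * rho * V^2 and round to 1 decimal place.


Step 1: V^2 = 102.6^2 = 10526.76
Step 2: q = 0.5 * 0.522 * 10526.76
Step 3: q = 2747.5 Pa

2747.5


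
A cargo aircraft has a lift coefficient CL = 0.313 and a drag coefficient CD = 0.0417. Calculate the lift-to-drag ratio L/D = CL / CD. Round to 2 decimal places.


Step 1: L/D = CL / CD = 0.313 / 0.0417
Step 2: L/D = 7.51

7.51


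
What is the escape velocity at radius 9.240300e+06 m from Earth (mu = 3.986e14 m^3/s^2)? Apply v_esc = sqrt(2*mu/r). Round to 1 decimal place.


Step 1: 2*mu/r = 2 * 3.986e14 / 9.240300e+06 = 86274255.1649
Step 2: v_esc = sqrt(86274255.1649) = 9288.4 m/s

9288.4


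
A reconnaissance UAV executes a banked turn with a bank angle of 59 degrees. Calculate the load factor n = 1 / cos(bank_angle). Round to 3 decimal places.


Step 1: Convert 59 degrees to radians = 1.029744
Step 2: cos(59 deg) = 0.515038
Step 3: n = 1 / 0.515038 = 1.942

1.942


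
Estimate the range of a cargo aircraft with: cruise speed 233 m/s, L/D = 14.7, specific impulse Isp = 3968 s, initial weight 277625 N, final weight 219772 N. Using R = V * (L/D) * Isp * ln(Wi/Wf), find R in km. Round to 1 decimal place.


Step 1: Coefficient = V * (L/D) * Isp = 233 * 14.7 * 3968 = 13590796.8 m
Step 2: Wi/Wf = 277625 / 219772 = 1.263241
Step 3: ln(1.263241) = 0.233681
Step 4: R = 13590796.8 * 0.233681 = 3175906.1 m = 3175.9 km

3175.9


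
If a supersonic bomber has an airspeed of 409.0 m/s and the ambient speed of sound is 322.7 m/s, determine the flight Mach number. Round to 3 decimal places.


Step 1: M = V / a = 409.0 / 322.7
Step 2: M = 1.267

1.267


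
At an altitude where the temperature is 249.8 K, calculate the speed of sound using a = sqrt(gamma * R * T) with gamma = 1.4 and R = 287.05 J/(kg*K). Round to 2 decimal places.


Step 1: gamma * R * T = 1.4 * 287.05 * 249.8 = 100387.126
Step 2: a = sqrt(100387.126) = 316.84 m/s

316.84


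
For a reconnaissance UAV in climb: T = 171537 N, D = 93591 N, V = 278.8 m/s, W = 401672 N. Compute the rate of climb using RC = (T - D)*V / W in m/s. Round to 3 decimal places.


Step 1: Excess thrust = T - D = 171537 - 93591 = 77946 N
Step 2: Excess power = 77946 * 278.8 = 21731344.8 W
Step 3: RC = 21731344.8 / 401672 = 54.102 m/s

54.102


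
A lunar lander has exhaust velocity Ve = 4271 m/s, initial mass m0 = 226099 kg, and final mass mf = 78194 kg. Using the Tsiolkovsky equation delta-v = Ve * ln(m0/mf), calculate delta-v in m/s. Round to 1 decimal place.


Step 1: Mass ratio m0/mf = 226099 / 78194 = 2.891513
Step 2: ln(2.891513) = 1.06178
Step 3: delta-v = 4271 * 1.06178 = 4534.9 m/s

4534.9


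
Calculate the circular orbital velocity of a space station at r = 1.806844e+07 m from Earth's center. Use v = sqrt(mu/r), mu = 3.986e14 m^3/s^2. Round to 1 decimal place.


Step 1: mu / r = 3.986e14 / 1.806844e+07 = 22060565.2729
Step 2: v = sqrt(22060565.2729) = 4696.9 m/s

4696.9


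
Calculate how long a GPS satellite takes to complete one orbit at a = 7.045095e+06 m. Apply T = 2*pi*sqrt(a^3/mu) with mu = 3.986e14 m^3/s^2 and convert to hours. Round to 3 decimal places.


Step 1: a^3 / mu = 3.496718e+20 / 3.986e14 = 8.772498e+05
Step 2: sqrt(8.772498e+05) = 936.6161 s
Step 3: T = 2*pi * 936.6161 = 5884.93 s
Step 4: T in hours = 5884.93 / 3600 = 1.635 hours

1.635


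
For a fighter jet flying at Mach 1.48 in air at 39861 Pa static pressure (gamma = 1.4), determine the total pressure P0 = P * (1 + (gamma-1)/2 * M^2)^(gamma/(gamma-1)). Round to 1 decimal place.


Step 1: (gamma-1)/2 * M^2 = 0.2 * 2.1904 = 0.43808
Step 2: 1 + 0.43808 = 1.43808
Step 3: Exponent gamma/(gamma-1) = 3.5
Step 4: P0 = 39861 * 1.43808^3.5 = 142163.7 Pa

142163.7


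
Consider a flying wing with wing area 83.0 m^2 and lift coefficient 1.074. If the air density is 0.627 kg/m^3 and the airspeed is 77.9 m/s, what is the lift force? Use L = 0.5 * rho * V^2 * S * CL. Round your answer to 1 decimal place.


Step 1: Calculate dynamic pressure q = 0.5 * 0.627 * 77.9^2 = 0.5 * 0.627 * 6068.41 = 1902.4465 Pa
Step 2: Multiply by wing area and lift coefficient: L = 1902.4465 * 83.0 * 1.074
Step 3: L = 157903.0624 * 1.074 = 169587.9 N

169587.9


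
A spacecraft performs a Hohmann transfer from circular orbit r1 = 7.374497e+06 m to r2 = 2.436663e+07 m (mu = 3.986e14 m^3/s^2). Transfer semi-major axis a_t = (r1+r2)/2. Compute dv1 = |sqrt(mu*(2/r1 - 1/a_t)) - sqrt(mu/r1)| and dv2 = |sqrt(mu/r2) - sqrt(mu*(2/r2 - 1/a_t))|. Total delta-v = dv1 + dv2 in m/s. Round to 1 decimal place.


Step 1: Transfer semi-major axis a_t = (7.374497e+06 + 2.436663e+07) / 2 = 1.587056e+07 m
Step 2: v1 (circular at r1) = sqrt(mu/r1) = 7351.95 m/s
Step 3: v_t1 = sqrt(mu*(2/r1 - 1/a_t)) = 9109.7 m/s
Step 4: dv1 = |9109.7 - 7351.95| = 1757.75 m/s
Step 5: v2 (circular at r2) = 4044.56 m/s, v_t2 = 2757.03 m/s
Step 6: dv2 = |4044.56 - 2757.03| = 1287.53 m/s
Step 7: Total delta-v = 1757.75 + 1287.53 = 3045.3 m/s

3045.3


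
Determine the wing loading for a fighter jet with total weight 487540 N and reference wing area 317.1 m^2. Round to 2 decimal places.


Step 1: Wing loading = W / S = 487540 / 317.1
Step 2: Wing loading = 1537.50 N/m^2

1537.50


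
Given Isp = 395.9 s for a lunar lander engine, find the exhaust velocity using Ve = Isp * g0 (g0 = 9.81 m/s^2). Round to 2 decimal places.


Step 1: Ve = Isp * g0 = 395.9 * 9.81
Step 2: Ve = 3883.78 m/s

3883.78


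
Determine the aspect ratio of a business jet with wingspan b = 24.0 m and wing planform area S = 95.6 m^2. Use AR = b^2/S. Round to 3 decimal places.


Step 1: b^2 = 24.0^2 = 576.0
Step 2: AR = 576.0 / 95.6 = 6.025

6.025


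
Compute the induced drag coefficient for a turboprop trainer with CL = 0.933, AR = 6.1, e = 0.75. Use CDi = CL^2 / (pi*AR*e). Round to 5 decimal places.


Step 1: CL^2 = 0.933^2 = 0.870489
Step 2: pi * AR * e = 3.14159 * 6.1 * 0.75 = 14.372786
Step 3: CDi = 0.870489 / 14.372786 = 0.06057

0.06057


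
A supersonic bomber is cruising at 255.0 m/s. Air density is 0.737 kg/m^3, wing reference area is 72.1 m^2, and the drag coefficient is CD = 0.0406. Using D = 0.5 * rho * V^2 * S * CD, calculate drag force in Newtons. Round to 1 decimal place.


Step 1: Dynamic pressure q = 0.5 * 0.737 * 255.0^2 = 23961.7125 Pa
Step 2: Drag D = q * S * CD = 23961.7125 * 72.1 * 0.0406
Step 3: D = 70142.2 N

70142.2


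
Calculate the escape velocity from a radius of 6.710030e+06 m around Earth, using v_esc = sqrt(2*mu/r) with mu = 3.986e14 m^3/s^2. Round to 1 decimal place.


Step 1: 2*mu/r = 2 * 3.986e14 / 6.710030e+06 = 118807218.4476
Step 2: v_esc = sqrt(118807218.4476) = 10899.9 m/s

10899.9


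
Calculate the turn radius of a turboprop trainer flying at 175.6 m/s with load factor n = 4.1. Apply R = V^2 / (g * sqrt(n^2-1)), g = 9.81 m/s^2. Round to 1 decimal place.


Step 1: V^2 = 175.6^2 = 30835.36
Step 2: n^2 - 1 = 4.1^2 - 1 = 15.81
Step 3: sqrt(15.81) = 3.976179
Step 4: R = 30835.36 / (9.81 * 3.976179) = 790.5 m

790.5


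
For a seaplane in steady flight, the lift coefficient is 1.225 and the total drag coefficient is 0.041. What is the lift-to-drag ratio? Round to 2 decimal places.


Step 1: L/D = CL / CD = 1.225 / 0.041
Step 2: L/D = 29.88

29.88


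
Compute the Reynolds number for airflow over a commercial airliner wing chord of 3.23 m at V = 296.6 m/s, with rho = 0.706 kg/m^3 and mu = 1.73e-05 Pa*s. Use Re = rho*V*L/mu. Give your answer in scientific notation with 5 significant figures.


Step 1: Numerator = rho * V * L = 0.706 * 296.6 * 3.23 = 676.360708
Step 2: Re = 676.360708 / 1.73e-05
Step 3: Re = 3.9096e+07

3.9096e+07


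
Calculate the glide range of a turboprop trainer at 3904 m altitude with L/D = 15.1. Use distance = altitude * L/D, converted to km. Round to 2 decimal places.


Step 1: Glide distance = altitude * L/D = 3904 * 15.1 = 58950.4 m
Step 2: Convert to km: 58950.4 / 1000 = 58.95 km

58.95


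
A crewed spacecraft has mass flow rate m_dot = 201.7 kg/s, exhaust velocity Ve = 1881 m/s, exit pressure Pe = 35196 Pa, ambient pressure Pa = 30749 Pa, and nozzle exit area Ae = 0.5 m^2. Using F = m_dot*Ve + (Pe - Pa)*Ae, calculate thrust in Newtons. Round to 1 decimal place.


Step 1: Momentum thrust = m_dot * Ve = 201.7 * 1881 = 379397.7 N
Step 2: Pressure thrust = (Pe - Pa) * Ae = (35196 - 30749) * 0.5 = 2223.5 N
Step 3: Total thrust F = 379397.7 + 2223.5 = 381621.2 N

381621.2


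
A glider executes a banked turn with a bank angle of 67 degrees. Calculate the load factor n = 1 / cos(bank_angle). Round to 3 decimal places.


Step 1: Convert 67 degrees to radians = 1.169371
Step 2: cos(67 deg) = 0.390731
Step 3: n = 1 / 0.390731 = 2.559

2.559


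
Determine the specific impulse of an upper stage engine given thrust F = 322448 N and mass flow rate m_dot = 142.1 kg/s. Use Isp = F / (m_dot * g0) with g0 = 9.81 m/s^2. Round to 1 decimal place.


Step 1: m_dot * g0 = 142.1 * 9.81 = 1394.0
Step 2: Isp = 322448 / 1394.0 = 231.3 s

231.3


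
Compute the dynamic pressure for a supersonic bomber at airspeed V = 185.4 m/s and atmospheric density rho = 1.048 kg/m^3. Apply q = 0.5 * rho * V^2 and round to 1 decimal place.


Step 1: V^2 = 185.4^2 = 34373.16
Step 2: q = 0.5 * 1.048 * 34373.16
Step 3: q = 18011.5 Pa

18011.5


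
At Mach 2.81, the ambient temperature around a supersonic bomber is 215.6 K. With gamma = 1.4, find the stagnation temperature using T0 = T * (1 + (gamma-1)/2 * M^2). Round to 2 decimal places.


Step 1: (gamma-1)/2 = 0.2
Step 2: M^2 = 7.8961
Step 3: 1 + 0.2 * 7.8961 = 2.57922
Step 4: T0 = 215.6 * 2.57922 = 556.08 K

556.08


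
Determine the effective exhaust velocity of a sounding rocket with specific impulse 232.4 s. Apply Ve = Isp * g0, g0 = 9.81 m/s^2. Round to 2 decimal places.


Step 1: Ve = Isp * g0 = 232.4 * 9.81
Step 2: Ve = 2279.84 m/s

2279.84


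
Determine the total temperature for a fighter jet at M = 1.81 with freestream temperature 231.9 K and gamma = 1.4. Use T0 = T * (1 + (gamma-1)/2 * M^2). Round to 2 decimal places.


Step 1: (gamma-1)/2 = 0.2
Step 2: M^2 = 3.2761
Step 3: 1 + 0.2 * 3.2761 = 1.65522
Step 4: T0 = 231.9 * 1.65522 = 383.85 K

383.85


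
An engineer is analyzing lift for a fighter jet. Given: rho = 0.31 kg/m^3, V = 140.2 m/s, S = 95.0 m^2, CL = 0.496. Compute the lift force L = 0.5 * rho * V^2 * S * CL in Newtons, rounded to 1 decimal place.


Step 1: Calculate dynamic pressure q = 0.5 * 0.31 * 140.2^2 = 0.5 * 0.31 * 19656.04 = 3046.6862 Pa
Step 2: Multiply by wing area and lift coefficient: L = 3046.6862 * 95.0 * 0.496
Step 3: L = 289435.189 * 0.496 = 143559.9 N

143559.9


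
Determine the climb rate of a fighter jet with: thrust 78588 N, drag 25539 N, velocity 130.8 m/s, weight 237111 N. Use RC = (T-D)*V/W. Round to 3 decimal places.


Step 1: Excess thrust = T - D = 78588 - 25539 = 53049 N
Step 2: Excess power = 53049 * 130.8 = 6938809.2 W
Step 3: RC = 6938809.2 / 237111 = 29.264 m/s

29.264


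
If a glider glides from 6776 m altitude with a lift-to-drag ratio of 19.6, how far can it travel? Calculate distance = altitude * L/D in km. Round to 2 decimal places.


Step 1: Glide distance = altitude * L/D = 6776 * 19.6 = 132809.6 m
Step 2: Convert to km: 132809.6 / 1000 = 132.81 km

132.81


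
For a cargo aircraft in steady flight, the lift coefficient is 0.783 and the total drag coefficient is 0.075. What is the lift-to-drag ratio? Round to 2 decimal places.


Step 1: L/D = CL / CD = 0.783 / 0.075
Step 2: L/D = 10.44

10.44


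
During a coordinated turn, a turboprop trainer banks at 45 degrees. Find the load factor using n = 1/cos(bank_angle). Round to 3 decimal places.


Step 1: Convert 45 degrees to radians = 0.785398
Step 2: cos(45 deg) = 0.707107
Step 3: n = 1 / 0.707107 = 1.414

1.414


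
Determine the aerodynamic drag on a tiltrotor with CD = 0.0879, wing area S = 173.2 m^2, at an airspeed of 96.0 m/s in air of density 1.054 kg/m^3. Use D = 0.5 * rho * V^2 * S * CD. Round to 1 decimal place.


Step 1: Dynamic pressure q = 0.5 * 1.054 * 96.0^2 = 4856.832 Pa
Step 2: Drag D = q * S * CD = 4856.832 * 173.2 * 0.0879
Step 3: D = 73941.8 N

73941.8


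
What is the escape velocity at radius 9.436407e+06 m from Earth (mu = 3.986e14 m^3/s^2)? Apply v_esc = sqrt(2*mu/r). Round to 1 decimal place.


Step 1: 2*mu/r = 2 * 3.986e14 / 9.436407e+06 = 84481307.3451
Step 2: v_esc = sqrt(84481307.3451) = 9191.4 m/s

9191.4


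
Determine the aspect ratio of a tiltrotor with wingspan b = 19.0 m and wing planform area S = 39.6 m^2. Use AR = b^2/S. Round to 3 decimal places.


Step 1: b^2 = 19.0^2 = 361.0
Step 2: AR = 361.0 / 39.6 = 9.116

9.116


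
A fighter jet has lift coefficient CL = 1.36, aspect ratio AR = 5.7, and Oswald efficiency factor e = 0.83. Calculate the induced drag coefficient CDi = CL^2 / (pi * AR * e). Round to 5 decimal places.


Step 1: CL^2 = 1.36^2 = 1.8496
Step 2: pi * AR * e = 3.14159 * 5.7 * 0.83 = 14.862875
Step 3: CDi = 1.8496 / 14.862875 = 0.12444

0.12444


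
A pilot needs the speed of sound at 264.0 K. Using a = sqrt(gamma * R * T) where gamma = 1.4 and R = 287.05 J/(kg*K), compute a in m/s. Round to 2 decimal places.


Step 1: gamma * R * T = 1.4 * 287.05 * 264.0 = 106093.68
Step 2: a = sqrt(106093.68) = 325.72 m/s

325.72


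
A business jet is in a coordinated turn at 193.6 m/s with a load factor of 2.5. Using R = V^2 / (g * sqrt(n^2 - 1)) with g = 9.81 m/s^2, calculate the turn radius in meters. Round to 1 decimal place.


Step 1: V^2 = 193.6^2 = 37480.96
Step 2: n^2 - 1 = 2.5^2 - 1 = 5.25
Step 3: sqrt(5.25) = 2.291288
Step 4: R = 37480.96 / (9.81 * 2.291288) = 1667.5 m

1667.5


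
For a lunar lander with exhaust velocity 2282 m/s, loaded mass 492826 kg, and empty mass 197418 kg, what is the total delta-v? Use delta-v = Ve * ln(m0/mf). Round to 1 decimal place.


Step 1: Mass ratio m0/mf = 492826 / 197418 = 2.496358
Step 2: ln(2.496358) = 0.914833
Step 3: delta-v = 2282 * 0.914833 = 2087.6 m/s

2087.6


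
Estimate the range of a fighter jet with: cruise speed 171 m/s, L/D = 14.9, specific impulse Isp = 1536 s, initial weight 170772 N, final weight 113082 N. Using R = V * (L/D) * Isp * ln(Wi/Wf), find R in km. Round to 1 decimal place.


Step 1: Coefficient = V * (L/D) * Isp = 171 * 14.9 * 1536 = 3913574.4 m
Step 2: Wi/Wf = 170772 / 113082 = 1.510161
Step 3: ln(1.510161) = 0.412216
Step 4: R = 3913574.4 * 0.412216 = 1613238.4 m = 1613.2 km

1613.2


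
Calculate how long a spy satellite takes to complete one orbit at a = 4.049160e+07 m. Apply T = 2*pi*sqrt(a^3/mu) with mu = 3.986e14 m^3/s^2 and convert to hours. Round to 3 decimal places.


Step 1: a^3 / mu = 6.638880e+22 / 3.986e14 = 1.665549e+08
Step 2: sqrt(1.665549e+08) = 12905.6166 s
Step 3: T = 2*pi * 12905.6166 = 81088.38 s
Step 4: T in hours = 81088.38 / 3600 = 22.525 hours

22.525


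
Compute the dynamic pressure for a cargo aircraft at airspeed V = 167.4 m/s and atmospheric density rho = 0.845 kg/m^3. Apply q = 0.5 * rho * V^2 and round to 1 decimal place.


Step 1: V^2 = 167.4^2 = 28022.76
Step 2: q = 0.5 * 0.845 * 28022.76
Step 3: q = 11839.6 Pa

11839.6


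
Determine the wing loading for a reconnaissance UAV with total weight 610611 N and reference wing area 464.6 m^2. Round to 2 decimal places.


Step 1: Wing loading = W / S = 610611 / 464.6
Step 2: Wing loading = 1314.27 N/m^2

1314.27


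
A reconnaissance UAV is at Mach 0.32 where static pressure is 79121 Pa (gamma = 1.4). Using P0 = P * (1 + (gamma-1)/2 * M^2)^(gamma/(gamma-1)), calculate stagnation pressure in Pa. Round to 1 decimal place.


Step 1: (gamma-1)/2 * M^2 = 0.2 * 0.1024 = 0.02048
Step 2: 1 + 0.02048 = 1.02048
Step 3: Exponent gamma/(gamma-1) = 3.5
Step 4: P0 = 79121 * 1.02048^3.5 = 84939.1 Pa

84939.1


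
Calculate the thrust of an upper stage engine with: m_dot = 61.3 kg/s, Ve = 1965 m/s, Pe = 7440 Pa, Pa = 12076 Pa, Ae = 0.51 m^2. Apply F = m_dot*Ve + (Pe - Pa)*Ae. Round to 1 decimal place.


Step 1: Momentum thrust = m_dot * Ve = 61.3 * 1965 = 120454.5 N
Step 2: Pressure thrust = (Pe - Pa) * Ae = (7440 - 12076) * 0.51 = -2364.36 N
Step 3: Total thrust F = 120454.5 + -2364.36 = 118090.1 N

118090.1


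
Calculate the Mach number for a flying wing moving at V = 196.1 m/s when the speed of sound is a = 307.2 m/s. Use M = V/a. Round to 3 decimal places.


Step 1: M = V / a = 196.1 / 307.2
Step 2: M = 0.638

0.638


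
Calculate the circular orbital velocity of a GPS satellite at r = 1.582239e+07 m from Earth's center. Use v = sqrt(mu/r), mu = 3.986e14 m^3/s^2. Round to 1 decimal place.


Step 1: mu / r = 3.986e14 / 1.582239e+07 = 25192148.5945
Step 2: v = sqrt(25192148.5945) = 5019.2 m/s

5019.2


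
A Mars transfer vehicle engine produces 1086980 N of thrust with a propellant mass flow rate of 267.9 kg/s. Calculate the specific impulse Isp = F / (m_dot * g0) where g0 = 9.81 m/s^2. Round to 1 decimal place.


Step 1: m_dot * g0 = 267.9 * 9.81 = 2628.1
Step 2: Isp = 1086980 / 2628.1 = 413.6 s

413.6


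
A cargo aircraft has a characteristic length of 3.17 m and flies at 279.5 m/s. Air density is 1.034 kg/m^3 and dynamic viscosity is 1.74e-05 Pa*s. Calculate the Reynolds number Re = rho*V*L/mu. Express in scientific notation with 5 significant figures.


Step 1: Numerator = rho * V * L = 1.034 * 279.5 * 3.17 = 916.13951
Step 2: Re = 916.13951 / 1.74e-05
Step 3: Re = 5.2652e+07

5.2652e+07


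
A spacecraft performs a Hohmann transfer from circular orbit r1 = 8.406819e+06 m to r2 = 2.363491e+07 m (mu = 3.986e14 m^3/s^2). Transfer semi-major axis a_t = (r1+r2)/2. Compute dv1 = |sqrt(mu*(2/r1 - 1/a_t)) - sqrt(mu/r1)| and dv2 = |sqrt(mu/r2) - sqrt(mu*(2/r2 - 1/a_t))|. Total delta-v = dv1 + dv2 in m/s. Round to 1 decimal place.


Step 1: Transfer semi-major axis a_t = (8.406819e+06 + 2.363491e+07) / 2 = 1.602086e+07 m
Step 2: v1 (circular at r1) = sqrt(mu/r1) = 6885.77 m/s
Step 3: v_t1 = sqrt(mu*(2/r1 - 1/a_t)) = 8363.48 m/s
Step 4: dv1 = |8363.48 - 6885.77| = 1477.7 m/s
Step 5: v2 (circular at r2) = 4106.69 m/s, v_t2 = 2974.85 m/s
Step 6: dv2 = |4106.69 - 2974.85| = 1131.84 m/s
Step 7: Total delta-v = 1477.7 + 1131.84 = 2609.5 m/s

2609.5


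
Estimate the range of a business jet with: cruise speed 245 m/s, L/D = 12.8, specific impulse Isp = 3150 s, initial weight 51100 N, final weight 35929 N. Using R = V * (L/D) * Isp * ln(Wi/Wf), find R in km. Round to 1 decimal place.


Step 1: Coefficient = V * (L/D) * Isp = 245 * 12.8 * 3150 = 9878400.0 m
Step 2: Wi/Wf = 51100 / 35929 = 1.422249
Step 3: ln(1.422249) = 0.35224
Step 4: R = 9878400.0 * 0.35224 = 3479564.9 m = 3479.6 km

3479.6


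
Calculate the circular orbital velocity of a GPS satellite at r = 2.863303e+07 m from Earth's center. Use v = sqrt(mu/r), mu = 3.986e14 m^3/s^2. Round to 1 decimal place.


Step 1: mu / r = 3.986e14 / 2.863303e+07 = 13920985.6589
Step 2: v = sqrt(13920985.6589) = 3731.1 m/s

3731.1


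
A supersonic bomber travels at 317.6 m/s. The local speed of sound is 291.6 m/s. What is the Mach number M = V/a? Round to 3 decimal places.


Step 1: M = V / a = 317.6 / 291.6
Step 2: M = 1.089

1.089


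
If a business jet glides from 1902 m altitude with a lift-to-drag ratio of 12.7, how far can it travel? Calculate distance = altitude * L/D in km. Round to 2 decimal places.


Step 1: Glide distance = altitude * L/D = 1902 * 12.7 = 24155.4 m
Step 2: Convert to km: 24155.4 / 1000 = 24.16 km

24.16


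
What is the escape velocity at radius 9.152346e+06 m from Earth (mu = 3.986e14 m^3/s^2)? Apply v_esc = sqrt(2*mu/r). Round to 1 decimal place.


Step 1: 2*mu/r = 2 * 3.986e14 / 9.152346e+06 = 87103350.3323
Step 2: v_esc = sqrt(87103350.3323) = 9332.9 m/s

9332.9


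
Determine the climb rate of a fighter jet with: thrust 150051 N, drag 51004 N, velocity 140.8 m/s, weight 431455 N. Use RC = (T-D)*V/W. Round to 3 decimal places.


Step 1: Excess thrust = T - D = 150051 - 51004 = 99047 N
Step 2: Excess power = 99047 * 140.8 = 13945817.6 W
Step 3: RC = 13945817.6 / 431455 = 32.323 m/s

32.323


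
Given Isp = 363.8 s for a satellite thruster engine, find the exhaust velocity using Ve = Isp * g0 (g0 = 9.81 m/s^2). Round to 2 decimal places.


Step 1: Ve = Isp * g0 = 363.8 * 9.81
Step 2: Ve = 3568.88 m/s

3568.88


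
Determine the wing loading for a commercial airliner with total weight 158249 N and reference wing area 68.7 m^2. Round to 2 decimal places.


Step 1: Wing loading = W / S = 158249 / 68.7
Step 2: Wing loading = 2303.48 N/m^2

2303.48


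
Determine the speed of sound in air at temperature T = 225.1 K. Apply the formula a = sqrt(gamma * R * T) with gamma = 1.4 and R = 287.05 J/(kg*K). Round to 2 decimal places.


Step 1: gamma * R * T = 1.4 * 287.05 * 225.1 = 90460.937
Step 2: a = sqrt(90460.937) = 300.77 m/s

300.77


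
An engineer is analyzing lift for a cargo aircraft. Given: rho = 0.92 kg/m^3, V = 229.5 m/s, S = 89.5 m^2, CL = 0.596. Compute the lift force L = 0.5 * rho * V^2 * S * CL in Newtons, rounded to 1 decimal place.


Step 1: Calculate dynamic pressure q = 0.5 * 0.92 * 229.5^2 = 0.5 * 0.92 * 52670.25 = 24228.315 Pa
Step 2: Multiply by wing area and lift coefficient: L = 24228.315 * 89.5 * 0.596
Step 3: L = 2168434.1925 * 0.596 = 1292386.8 N

1292386.8


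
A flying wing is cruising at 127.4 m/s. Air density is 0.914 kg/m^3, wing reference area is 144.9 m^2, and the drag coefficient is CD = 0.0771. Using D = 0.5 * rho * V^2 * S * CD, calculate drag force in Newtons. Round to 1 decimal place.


Step 1: Dynamic pressure q = 0.5 * 0.914 * 127.4^2 = 7417.4573 Pa
Step 2: Drag D = q * S * CD = 7417.4573 * 144.9 * 0.0771
Step 3: D = 82866.3 N

82866.3


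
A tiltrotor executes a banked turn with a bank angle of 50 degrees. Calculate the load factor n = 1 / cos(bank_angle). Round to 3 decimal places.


Step 1: Convert 50 degrees to radians = 0.872665
Step 2: cos(50 deg) = 0.642788
Step 3: n = 1 / 0.642788 = 1.556

1.556


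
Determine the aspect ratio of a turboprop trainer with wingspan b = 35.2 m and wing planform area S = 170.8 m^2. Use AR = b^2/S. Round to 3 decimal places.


Step 1: b^2 = 35.2^2 = 1239.04
Step 2: AR = 1239.04 / 170.8 = 7.254

7.254


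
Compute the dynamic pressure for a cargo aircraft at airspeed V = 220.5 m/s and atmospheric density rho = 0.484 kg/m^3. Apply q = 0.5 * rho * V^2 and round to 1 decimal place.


Step 1: V^2 = 220.5^2 = 48620.25
Step 2: q = 0.5 * 0.484 * 48620.25
Step 3: q = 11766.1 Pa

11766.1


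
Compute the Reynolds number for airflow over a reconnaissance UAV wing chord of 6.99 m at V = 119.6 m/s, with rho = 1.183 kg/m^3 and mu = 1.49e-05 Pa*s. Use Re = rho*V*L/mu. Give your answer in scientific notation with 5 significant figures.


Step 1: Numerator = rho * V * L = 1.183 * 119.6 * 6.99 = 988.992732
Step 2: Re = 988.992732 / 1.49e-05
Step 3: Re = 6.6375e+07

6.6375e+07


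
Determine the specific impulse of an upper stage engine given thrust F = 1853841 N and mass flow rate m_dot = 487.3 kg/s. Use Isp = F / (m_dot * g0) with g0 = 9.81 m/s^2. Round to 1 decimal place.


Step 1: m_dot * g0 = 487.3 * 9.81 = 4780.41
Step 2: Isp = 1853841 / 4780.41 = 387.8 s

387.8


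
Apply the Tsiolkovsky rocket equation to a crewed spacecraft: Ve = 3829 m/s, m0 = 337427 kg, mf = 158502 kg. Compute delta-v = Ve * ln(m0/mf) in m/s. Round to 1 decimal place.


Step 1: Mass ratio m0/mf = 337427 / 158502 = 2.12885
Step 2: ln(2.12885) = 0.755582
Step 3: delta-v = 3829 * 0.755582 = 2893.1 m/s

2893.1


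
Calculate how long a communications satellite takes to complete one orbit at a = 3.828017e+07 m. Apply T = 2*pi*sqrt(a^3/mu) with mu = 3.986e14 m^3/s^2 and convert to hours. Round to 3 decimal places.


Step 1: a^3 / mu = 5.609467e+22 / 3.986e14 = 1.407292e+08
Step 2: sqrt(1.407292e+08) = 11862.9347 s
Step 3: T = 2*pi * 11862.9347 = 74537.02 s
Step 4: T in hours = 74537.02 / 3600 = 20.705 hours

20.705


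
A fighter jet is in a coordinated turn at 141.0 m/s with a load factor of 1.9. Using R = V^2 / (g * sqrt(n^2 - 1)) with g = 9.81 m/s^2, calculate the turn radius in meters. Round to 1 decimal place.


Step 1: V^2 = 141.0^2 = 19881.0
Step 2: n^2 - 1 = 1.9^2 - 1 = 2.61
Step 3: sqrt(2.61) = 1.615549
Step 4: R = 19881.0 / (9.81 * 1.615549) = 1254.4 m

1254.4


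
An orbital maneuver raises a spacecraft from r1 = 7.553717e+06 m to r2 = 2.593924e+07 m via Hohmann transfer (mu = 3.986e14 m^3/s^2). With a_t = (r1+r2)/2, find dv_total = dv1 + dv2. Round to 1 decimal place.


Step 1: Transfer semi-major axis a_t = (7.553717e+06 + 2.593924e+07) / 2 = 1.674648e+07 m
Step 2: v1 (circular at r1) = sqrt(mu/r1) = 7264.21 m/s
Step 3: v_t1 = sqrt(mu*(2/r1 - 1/a_t)) = 9040.76 m/s
Step 4: dv1 = |9040.76 - 7264.21| = 1776.56 m/s
Step 5: v2 (circular at r2) = 3920.04 m/s, v_t2 = 2632.74 m/s
Step 6: dv2 = |3920.04 - 2632.74| = 1287.29 m/s
Step 7: Total delta-v = 1776.56 + 1287.29 = 3063.8 m/s

3063.8


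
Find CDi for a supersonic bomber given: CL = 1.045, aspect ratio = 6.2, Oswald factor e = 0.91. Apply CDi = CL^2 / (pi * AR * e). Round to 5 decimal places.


Step 1: CL^2 = 1.045^2 = 1.092025
Step 2: pi * AR * e = 3.14159 * 6.2 * 0.91 = 17.724866
Step 3: CDi = 1.092025 / 17.724866 = 0.06161

0.06161


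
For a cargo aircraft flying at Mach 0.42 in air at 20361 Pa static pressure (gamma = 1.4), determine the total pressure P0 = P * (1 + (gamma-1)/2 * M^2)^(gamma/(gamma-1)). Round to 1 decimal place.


Step 1: (gamma-1)/2 * M^2 = 0.2 * 0.1764 = 0.03528
Step 2: 1 + 0.03528 = 1.03528
Step 3: Exponent gamma/(gamma-1) = 3.5
Step 4: P0 = 20361 * 1.03528^3.5 = 22988.0 Pa

22988.0


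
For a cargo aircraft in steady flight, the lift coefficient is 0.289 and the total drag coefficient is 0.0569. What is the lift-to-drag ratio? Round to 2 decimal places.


Step 1: L/D = CL / CD = 0.289 / 0.0569
Step 2: L/D = 5.08

5.08


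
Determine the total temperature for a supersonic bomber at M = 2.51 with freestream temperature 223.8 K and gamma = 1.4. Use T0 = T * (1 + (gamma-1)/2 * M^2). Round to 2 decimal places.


Step 1: (gamma-1)/2 = 0.2
Step 2: M^2 = 6.3001
Step 3: 1 + 0.2 * 6.3001 = 2.26002
Step 4: T0 = 223.8 * 2.26002 = 505.79 K

505.79


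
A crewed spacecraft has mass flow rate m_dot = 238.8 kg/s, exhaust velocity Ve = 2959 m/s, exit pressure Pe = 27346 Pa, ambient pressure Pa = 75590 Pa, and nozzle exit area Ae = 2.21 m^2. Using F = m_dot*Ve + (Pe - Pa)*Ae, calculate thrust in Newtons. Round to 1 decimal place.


Step 1: Momentum thrust = m_dot * Ve = 238.8 * 2959 = 706609.2 N
Step 2: Pressure thrust = (Pe - Pa) * Ae = (27346 - 75590) * 2.21 = -106619.24 N
Step 3: Total thrust F = 706609.2 + -106619.24 = 599990.0 N

599990.0


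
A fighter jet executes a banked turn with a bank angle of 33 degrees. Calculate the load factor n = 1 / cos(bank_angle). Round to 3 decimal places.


Step 1: Convert 33 degrees to radians = 0.575959
Step 2: cos(33 deg) = 0.838671
Step 3: n = 1 / 0.838671 = 1.192

1.192


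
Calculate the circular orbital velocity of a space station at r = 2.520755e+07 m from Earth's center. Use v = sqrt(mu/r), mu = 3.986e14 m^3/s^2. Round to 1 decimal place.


Step 1: mu / r = 3.986e14 / 2.520755e+07 = 15812722.7755
Step 2: v = sqrt(15812722.7755) = 3976.5 m/s

3976.5


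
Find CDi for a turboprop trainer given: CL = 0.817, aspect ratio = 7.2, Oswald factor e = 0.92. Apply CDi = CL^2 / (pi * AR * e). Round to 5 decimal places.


Step 1: CL^2 = 0.817^2 = 0.667489
Step 2: pi * AR * e = 3.14159 * 7.2 * 0.92 = 20.80991
Step 3: CDi = 0.667489 / 20.80991 = 0.03208

0.03208


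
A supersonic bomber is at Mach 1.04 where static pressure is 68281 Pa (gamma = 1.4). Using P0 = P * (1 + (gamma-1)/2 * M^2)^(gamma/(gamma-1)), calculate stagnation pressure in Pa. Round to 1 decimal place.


Step 1: (gamma-1)/2 * M^2 = 0.2 * 1.0816 = 0.21632
Step 2: 1 + 0.21632 = 1.21632
Step 3: Exponent gamma/(gamma-1) = 3.5
Step 4: P0 = 68281 * 1.21632^3.5 = 135508.8 Pa

135508.8


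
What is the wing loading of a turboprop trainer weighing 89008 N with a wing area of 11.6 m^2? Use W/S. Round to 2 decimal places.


Step 1: Wing loading = W / S = 89008 / 11.6
Step 2: Wing loading = 7673.10 N/m^2

7673.10


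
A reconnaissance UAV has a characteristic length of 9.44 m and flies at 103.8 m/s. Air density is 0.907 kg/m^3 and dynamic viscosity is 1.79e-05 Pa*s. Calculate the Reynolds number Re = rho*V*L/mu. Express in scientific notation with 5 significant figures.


Step 1: Numerator = rho * V * L = 0.907 * 103.8 * 9.44 = 888.743904
Step 2: Re = 888.743904 / 1.79e-05
Step 3: Re = 4.9650e+07

4.9650e+07


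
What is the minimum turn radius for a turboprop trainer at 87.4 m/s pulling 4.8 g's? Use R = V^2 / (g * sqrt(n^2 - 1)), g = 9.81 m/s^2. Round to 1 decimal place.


Step 1: V^2 = 87.4^2 = 7638.76
Step 2: n^2 - 1 = 4.8^2 - 1 = 22.04
Step 3: sqrt(22.04) = 4.694678
Step 4: R = 7638.76 / (9.81 * 4.694678) = 165.9 m

165.9


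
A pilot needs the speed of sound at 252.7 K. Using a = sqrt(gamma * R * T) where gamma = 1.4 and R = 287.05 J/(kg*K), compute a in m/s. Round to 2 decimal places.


Step 1: gamma * R * T = 1.4 * 287.05 * 252.7 = 101552.549
Step 2: a = sqrt(101552.549) = 318.67 m/s

318.67


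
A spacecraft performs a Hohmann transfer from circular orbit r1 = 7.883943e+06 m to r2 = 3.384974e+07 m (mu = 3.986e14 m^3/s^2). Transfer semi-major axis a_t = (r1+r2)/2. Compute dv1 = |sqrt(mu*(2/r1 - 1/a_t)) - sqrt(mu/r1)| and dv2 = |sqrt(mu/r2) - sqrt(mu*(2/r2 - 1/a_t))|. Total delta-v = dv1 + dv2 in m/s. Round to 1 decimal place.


Step 1: Transfer semi-major axis a_t = (7.883943e+06 + 3.384974e+07) / 2 = 2.086684e+07 m
Step 2: v1 (circular at r1) = sqrt(mu/r1) = 7110.45 m/s
Step 3: v_t1 = sqrt(mu*(2/r1 - 1/a_t)) = 9056.2 m/s
Step 4: dv1 = |9056.2 - 7110.45| = 1945.76 m/s
Step 5: v2 (circular at r2) = 3431.56 m/s, v_t2 = 2109.28 m/s
Step 6: dv2 = |3431.56 - 2109.28| = 1322.27 m/s
Step 7: Total delta-v = 1945.76 + 1322.27 = 3268.0 m/s

3268.0


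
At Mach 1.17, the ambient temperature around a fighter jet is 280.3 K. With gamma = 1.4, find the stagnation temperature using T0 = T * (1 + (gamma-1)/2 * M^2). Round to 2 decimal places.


Step 1: (gamma-1)/2 = 0.2
Step 2: M^2 = 1.3689
Step 3: 1 + 0.2 * 1.3689 = 1.27378
Step 4: T0 = 280.3 * 1.27378 = 357.04 K

357.04


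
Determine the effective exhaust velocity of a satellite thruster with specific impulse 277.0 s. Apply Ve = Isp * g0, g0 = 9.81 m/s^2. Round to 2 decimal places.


Step 1: Ve = Isp * g0 = 277.0 * 9.81
Step 2: Ve = 2717.37 m/s

2717.37


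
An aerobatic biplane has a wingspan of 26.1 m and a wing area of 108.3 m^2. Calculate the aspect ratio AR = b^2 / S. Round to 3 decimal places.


Step 1: b^2 = 26.1^2 = 681.21
Step 2: AR = 681.21 / 108.3 = 6.290

6.290


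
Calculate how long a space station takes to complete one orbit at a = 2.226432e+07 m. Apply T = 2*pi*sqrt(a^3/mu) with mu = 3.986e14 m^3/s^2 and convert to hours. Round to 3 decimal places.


Step 1: a^3 / mu = 1.103642e+22 / 3.986e14 = 2.768796e+07
Step 2: sqrt(2.768796e+07) = 5261.9353 s
Step 3: T = 2*pi * 5261.9353 = 33061.71 s
Step 4: T in hours = 33061.71 / 3600 = 9.184 hours

9.184


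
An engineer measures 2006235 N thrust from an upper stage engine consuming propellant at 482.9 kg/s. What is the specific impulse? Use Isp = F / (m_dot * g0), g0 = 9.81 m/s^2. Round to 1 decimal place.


Step 1: m_dot * g0 = 482.9 * 9.81 = 4737.25
Step 2: Isp = 2006235 / 4737.25 = 423.5 s

423.5


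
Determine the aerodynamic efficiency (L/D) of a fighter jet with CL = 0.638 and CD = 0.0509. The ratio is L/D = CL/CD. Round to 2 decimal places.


Step 1: L/D = CL / CD = 0.638 / 0.0509
Step 2: L/D = 12.53

12.53


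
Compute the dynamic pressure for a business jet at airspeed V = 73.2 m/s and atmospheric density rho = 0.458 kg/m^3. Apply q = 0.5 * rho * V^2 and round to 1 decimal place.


Step 1: V^2 = 73.2^2 = 5358.24
Step 2: q = 0.5 * 0.458 * 5358.24
Step 3: q = 1227.0 Pa

1227.0


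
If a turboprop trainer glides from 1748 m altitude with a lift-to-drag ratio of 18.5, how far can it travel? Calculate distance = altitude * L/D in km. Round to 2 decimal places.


Step 1: Glide distance = altitude * L/D = 1748 * 18.5 = 32338.0 m
Step 2: Convert to km: 32338.0 / 1000 = 32.34 km

32.34


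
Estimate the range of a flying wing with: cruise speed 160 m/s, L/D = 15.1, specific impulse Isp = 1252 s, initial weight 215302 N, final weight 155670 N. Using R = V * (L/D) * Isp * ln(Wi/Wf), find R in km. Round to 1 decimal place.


Step 1: Coefficient = V * (L/D) * Isp = 160 * 15.1 * 1252 = 3024832.0 m
Step 2: Wi/Wf = 215302 / 155670 = 1.383067
Step 3: ln(1.383067) = 0.324303
Step 4: R = 3024832.0 * 0.324303 = 980963.0 m = 981.0 km

981.0


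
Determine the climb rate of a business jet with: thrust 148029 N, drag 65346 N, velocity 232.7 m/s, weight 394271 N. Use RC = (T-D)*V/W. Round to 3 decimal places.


Step 1: Excess thrust = T - D = 148029 - 65346 = 82683 N
Step 2: Excess power = 82683 * 232.7 = 19240334.1 W
Step 3: RC = 19240334.1 / 394271 = 48.800 m/s

48.800


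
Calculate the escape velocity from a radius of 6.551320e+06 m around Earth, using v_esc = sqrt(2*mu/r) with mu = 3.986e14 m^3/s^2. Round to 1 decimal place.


Step 1: 2*mu/r = 2 * 3.986e14 / 6.551320e+06 = 121685400.8047
Step 2: v_esc = sqrt(121685400.8047) = 11031.1 m/s

11031.1
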